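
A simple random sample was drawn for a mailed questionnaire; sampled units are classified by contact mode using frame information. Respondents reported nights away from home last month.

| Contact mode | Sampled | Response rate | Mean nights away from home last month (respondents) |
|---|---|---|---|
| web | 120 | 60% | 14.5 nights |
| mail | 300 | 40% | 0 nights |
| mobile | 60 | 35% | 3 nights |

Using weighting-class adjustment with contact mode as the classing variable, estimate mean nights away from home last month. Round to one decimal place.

Inverse-response-rate weighting restores each class to its sampled count, so class totals weight by n_sampled:
  web: 120 × 14.5 = 1740
  mail: 300 × 0 = 0
  mobile: 60 × 3 = 180
Adjusted estimate = 1920 / 480 = 4 → 4.0.

4.0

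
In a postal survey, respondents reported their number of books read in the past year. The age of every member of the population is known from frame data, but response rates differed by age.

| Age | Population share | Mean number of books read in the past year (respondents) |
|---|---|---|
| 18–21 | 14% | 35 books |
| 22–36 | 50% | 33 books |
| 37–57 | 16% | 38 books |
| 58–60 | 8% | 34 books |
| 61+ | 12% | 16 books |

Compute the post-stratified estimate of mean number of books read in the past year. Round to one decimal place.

Each cell contributes population-share × respondent value:
  18–21: 0.14 × 35 = 4.9
  22–36: 0.5 × 33 = 16.5
  37–57: 0.16 × 38 = 6.08
  58–60: 0.08 × 34 = 2.72
  61+: 0.12 × 16 = 1.92
Post-stratified estimate = 32.12 → 32.1.

32.1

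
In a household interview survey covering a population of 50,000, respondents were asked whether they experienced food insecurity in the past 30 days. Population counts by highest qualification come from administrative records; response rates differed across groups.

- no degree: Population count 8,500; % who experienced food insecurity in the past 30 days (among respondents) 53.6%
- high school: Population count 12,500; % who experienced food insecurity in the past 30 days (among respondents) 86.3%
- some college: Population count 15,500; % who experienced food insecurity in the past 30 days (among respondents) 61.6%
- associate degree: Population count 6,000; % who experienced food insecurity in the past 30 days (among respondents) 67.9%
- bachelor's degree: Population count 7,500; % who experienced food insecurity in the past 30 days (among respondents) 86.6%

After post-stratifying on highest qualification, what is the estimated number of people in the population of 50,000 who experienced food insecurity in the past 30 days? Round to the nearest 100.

35,500

Apply each group's respondent rate to its population count:
  no degree: 8,500 × 53.6% = 4556
  high school: 12,500 × 86.3% = 10787.5
  some college: 15,500 × 61.6% = 9548
  associate degree: 6,000 × 67.9% = 4074
  bachelor's degree: 7,500 × 86.6% = 6495
Estimated total = 35460.5 → 35,500.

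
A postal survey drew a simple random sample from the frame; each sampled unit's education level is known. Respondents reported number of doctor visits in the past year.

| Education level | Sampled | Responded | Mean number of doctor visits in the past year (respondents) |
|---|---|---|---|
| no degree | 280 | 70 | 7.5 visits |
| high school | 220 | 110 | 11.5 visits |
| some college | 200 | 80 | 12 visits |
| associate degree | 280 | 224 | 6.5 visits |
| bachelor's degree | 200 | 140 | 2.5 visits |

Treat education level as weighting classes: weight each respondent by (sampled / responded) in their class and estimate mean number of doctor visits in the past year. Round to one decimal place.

Class response rates: no degree 70/280 = 25%, high school 110/220 = 50%, some college 80/200 = 40%, associate degree 224/280 = 80%, bachelor's degree 140/200 = 70%.
Inverse-response-rate weighting restores each class to its sampled count, so class totals weight by n_sampled:
  no degree: 280 × 7.5 = 2100
  high school: 220 × 11.5 = 2530
  some college: 200 × 12 = 2400
  associate degree: 280 × 6.5 = 1820
  bachelor's degree: 200 × 2.5 = 500
Adjusted estimate = 9350 / 1,180 = 7.92373 → 7.9.

7.9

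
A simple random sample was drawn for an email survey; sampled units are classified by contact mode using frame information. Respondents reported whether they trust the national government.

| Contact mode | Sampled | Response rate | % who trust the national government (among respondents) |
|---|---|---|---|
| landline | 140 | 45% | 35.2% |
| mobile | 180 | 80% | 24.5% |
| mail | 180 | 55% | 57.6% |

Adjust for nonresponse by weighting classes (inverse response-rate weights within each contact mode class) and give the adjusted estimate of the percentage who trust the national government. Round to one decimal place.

39.4%

Inverse-response-rate weighting restores each class to its sampled count, so class totals weight by n_sampled:
  landline: 140 × 35.2 = 4928
  mobile: 180 × 24.5 = 4410
  mail: 180 × 57.6 = 10,368
Adjusted estimate = 19,706 / 500 = 39.412 → 39.4%.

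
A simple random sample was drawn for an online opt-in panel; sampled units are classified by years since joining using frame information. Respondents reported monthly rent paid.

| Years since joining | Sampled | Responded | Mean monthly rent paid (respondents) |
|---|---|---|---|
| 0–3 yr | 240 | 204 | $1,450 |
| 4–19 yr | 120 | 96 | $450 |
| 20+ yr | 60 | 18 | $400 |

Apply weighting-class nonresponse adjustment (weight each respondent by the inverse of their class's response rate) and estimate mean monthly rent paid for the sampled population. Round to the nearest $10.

Class response rates: 0–3 yr 204/240 = 85%, 4–19 yr 96/120 = 80%, 20+ yr 18/60 = 30%.
Each respondent's weight = sampled/responded in their class; summing within a class gives n_sampled, so:
  0–3 yr: 240 × 1450 = 348,000
  4–19 yr: 120 × 450 = 54,000
  20+ yr: 60 × 400 = 24,000
Adjusted estimate = 426,000 / 420 = 1014.29 → $1,010.

$1,010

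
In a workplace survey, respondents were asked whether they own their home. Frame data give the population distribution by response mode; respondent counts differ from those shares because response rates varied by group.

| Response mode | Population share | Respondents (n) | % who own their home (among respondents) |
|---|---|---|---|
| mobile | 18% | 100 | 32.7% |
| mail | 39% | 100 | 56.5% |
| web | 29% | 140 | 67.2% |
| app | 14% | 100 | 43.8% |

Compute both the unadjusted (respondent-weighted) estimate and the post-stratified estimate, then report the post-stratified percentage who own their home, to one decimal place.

53.5%

Unadjusted (pooled respondent) estimate weights by respondent counts:
  (100/440)×32.7 + (100/440)×56.5 + (140/440)×67.2 + (100/440)×43.8 = 51.6091%
Post-stratifying to population shares instead:
  0.18×32.7 + 0.39×56.5 + 0.29×67.2 + 0.14×43.8 = 53.541%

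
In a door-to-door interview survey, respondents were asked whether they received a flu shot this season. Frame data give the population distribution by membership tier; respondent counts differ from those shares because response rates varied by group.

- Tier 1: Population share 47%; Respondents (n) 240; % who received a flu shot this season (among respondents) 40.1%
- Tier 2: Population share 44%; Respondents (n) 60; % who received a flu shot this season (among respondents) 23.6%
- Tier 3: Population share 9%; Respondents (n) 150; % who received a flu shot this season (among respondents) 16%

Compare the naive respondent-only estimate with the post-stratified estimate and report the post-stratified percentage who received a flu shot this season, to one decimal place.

Without adjustment, the pooled respondent share is:
  (240/450)×40.1 + (60/450)×23.6 + (150/450)×16 = 29.8667%
Post-stratified estimate weights by population shares:
  0.47×40.1 + 0.44×23.6 + 0.09×16 = 30.671%

30.7%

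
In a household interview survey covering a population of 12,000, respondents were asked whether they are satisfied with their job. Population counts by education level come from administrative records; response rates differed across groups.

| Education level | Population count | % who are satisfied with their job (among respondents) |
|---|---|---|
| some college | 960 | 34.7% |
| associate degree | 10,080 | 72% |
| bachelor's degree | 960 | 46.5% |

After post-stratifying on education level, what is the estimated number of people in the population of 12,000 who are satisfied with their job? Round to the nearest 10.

8,040

Apply each group's respondent rate to its population count:
  some college: 960 × 34.7% = 333.12
  associate degree: 10,080 × 72% = 7257.6
  bachelor's degree: 960 × 46.5% = 446.4
Estimated total = 8037.12 → 8,040.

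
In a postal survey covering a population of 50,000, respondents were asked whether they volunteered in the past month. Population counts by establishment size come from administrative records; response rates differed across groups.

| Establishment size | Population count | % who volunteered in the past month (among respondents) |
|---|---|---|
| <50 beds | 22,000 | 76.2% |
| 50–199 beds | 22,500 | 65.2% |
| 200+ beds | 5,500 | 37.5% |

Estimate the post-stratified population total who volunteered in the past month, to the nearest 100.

33,500

Each cell contributes its population count × the respondent rate:
  <50 beds: 22,000 × 76.2% = 16,764
  50–199 beds: 22,500 × 65.2% = 14,670
  200+ beds: 5,500 × 37.5% = 2062.5
Estimated total = 33496.5 → 33,500.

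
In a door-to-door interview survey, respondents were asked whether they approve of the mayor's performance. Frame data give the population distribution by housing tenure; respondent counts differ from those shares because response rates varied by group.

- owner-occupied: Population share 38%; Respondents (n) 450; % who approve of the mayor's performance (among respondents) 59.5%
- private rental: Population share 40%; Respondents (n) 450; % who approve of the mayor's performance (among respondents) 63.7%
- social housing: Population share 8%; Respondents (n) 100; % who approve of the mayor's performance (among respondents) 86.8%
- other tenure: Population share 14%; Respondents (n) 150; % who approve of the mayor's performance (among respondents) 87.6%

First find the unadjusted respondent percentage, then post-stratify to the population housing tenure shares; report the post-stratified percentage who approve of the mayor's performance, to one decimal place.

Naive respondent-only estimate (weights = respondent counts):
  (450/1150)×59.5 + (450/1150)×63.7 + (100/1150)×86.8 + (150/1150)×87.6 = 67.1826%
Post-stratifying to population shares instead:
  0.38×59.5 + 0.4×63.7 + 0.08×86.8 + 0.14×87.6 = 67.298%

67.3%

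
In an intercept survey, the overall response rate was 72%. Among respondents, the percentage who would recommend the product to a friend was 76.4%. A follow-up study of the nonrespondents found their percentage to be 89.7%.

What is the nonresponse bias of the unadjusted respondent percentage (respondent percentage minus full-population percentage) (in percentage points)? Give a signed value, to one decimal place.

-3.7 percentage points

Nonresponse fraction = 1 − 0.72 = 0.28.
Bias = (nonresponse fraction) × (respondent percentage − nonrespondent percentage)
     = 0.28 × (76.4 − 89.7) = 0.28 × -13.3 = -3.724.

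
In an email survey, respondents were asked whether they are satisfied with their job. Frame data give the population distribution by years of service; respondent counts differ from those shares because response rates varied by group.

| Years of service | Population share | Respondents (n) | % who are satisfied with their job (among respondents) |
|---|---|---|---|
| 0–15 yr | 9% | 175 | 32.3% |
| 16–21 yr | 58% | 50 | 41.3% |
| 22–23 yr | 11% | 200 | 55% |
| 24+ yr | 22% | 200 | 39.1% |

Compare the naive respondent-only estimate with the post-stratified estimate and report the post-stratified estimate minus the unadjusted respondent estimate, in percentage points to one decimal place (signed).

-0.9 percentage points

Without adjustment, the pooled respondent share is:
  (175/625)×32.3 + (50/625)×41.3 + (200/625)×55 + (200/625)×39.1 = 42.46%
Reweighting by population years of service shares:
  0.09×32.3 + 0.58×41.3 + 0.11×55 + 0.22×39.1 = 41.513%
Difference = 41.513 − 42.46 = -0.947 pp.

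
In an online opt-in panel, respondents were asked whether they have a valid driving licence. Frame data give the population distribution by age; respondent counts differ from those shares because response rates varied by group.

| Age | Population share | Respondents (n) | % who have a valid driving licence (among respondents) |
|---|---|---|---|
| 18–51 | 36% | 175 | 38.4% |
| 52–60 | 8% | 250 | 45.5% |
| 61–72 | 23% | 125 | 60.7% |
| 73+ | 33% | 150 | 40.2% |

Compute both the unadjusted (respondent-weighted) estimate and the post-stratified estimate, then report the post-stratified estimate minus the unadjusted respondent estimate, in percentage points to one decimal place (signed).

-0.6 percentage points

Unadjusted (pooled respondent) estimate weights by respondent counts:
  (175/700)×38.4 + (250/700)×45.5 + (125/700)×60.7 + (150/700)×40.2 = 45.3036%
Reweighting by population age shares:
  0.36×38.4 + 0.08×45.5 + 0.23×60.7 + 0.33×40.2 = 44.691%
Difference = 44.691 − 45.3036 = -0.6126 pp.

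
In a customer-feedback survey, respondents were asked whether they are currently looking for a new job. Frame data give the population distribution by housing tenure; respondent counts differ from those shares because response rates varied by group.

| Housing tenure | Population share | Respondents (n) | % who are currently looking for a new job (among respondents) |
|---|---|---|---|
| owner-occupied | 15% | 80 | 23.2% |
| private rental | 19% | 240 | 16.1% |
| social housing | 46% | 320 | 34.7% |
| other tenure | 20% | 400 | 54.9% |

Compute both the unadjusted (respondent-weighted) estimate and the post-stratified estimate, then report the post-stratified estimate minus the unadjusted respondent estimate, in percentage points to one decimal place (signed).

Without adjustment, the pooled respondent share is:
  (80/1040)×23.2 + (240/1040)×16.1 + (320/1040)×34.7 + (400/1040)×54.9 = 37.2923%
Post-stratifying to population shares instead:
  0.15×23.2 + 0.19×16.1 + 0.46×34.7 + 0.2×54.9 = 33.481%
Difference = 33.481 − 37.2923 = -3.8113 pp.

-3.8 percentage points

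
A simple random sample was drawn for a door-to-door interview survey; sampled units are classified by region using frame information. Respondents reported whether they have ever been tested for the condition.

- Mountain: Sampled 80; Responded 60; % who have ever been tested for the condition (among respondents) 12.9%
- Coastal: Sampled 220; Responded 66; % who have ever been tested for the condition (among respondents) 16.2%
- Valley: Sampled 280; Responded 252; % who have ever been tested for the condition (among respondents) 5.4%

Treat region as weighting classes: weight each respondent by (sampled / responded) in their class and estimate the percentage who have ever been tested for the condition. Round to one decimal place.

10.5%

Class response rates: Mountain 60/80 = 75%, Coastal 66/220 = 30%, Valley 252/280 = 90%.
With weight = n_sampled/n_responded per class, the weighted class total is n_sampled:
  Mountain: 80 × 12.9 = 1032
  Coastal: 220 × 16.2 = 3564
  Valley: 280 × 5.4 = 1512
Adjusted estimate = 6108 / 580 = 10.531 → 10.5%.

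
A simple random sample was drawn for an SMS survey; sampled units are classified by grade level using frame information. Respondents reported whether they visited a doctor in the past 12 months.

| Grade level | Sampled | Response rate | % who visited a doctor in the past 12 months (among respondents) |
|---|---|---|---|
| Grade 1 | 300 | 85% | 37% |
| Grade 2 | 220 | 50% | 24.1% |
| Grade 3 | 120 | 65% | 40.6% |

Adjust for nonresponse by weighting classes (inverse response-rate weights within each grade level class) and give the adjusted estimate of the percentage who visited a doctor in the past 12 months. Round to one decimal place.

With weight = n_sampled/n_responded per class, the weighted class total is n_sampled:
  Grade 1: 300 × 37 = 11,100
  Grade 2: 220 × 24.1 = 5302
  Grade 3: 120 × 40.6 = 4872
Adjusted estimate = 21,274 / 640 = 33.2406 → 33.2%.

33.2%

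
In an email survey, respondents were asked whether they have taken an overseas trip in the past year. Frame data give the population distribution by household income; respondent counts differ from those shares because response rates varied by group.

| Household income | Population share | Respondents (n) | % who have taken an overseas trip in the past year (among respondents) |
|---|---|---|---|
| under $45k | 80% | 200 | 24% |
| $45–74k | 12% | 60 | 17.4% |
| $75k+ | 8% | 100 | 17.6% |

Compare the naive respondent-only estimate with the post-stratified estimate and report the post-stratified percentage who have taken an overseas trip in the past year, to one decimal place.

22.7%

Unadjusted (pooled respondent) estimate weights by respondent counts:
  (200/360)×24 + (60/360)×17.4 + (100/360)×17.6 = 21.1222%
Post-stratifying to population shares instead:
  0.8×24 + 0.12×17.4 + 0.08×17.6 = 22.696%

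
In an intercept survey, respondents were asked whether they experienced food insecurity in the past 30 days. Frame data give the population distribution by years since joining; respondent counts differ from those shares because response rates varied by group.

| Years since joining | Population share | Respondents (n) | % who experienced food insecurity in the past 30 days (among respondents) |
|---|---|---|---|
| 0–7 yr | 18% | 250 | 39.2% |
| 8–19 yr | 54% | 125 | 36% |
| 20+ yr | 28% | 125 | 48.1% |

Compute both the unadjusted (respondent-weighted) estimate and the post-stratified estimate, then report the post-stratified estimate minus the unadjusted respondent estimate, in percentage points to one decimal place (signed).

Naive respondent-only estimate (weights = respondent counts):
  (250/500)×39.2 + (125/500)×36 + (125/500)×48.1 = 40.625%
Reweighting by population years since joining shares:
  0.18×39.2 + 0.54×36 + 0.28×48.1 = 39.964%
Difference = 39.964 − 40.625 = -0.661 pp.

-0.7 percentage points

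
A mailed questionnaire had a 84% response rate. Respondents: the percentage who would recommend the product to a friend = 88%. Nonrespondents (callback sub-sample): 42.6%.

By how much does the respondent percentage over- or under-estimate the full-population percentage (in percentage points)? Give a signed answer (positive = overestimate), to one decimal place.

+7.3 percentage points

Nonresponse fraction = 1 − 0.84 = 0.16.
Bias = (nonresponse fraction) × (respondent percentage − nonrespondent percentage)
     = 0.16 × (88 − 42.6) = 0.16 × 45.4 = 7.264.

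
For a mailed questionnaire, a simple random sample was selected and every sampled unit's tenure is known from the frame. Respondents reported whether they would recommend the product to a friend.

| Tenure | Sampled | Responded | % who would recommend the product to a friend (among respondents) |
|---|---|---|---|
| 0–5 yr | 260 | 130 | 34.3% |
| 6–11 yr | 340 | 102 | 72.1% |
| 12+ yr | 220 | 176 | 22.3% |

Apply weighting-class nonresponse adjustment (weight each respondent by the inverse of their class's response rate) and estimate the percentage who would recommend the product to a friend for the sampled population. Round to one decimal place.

Response rates by class: 0–5 yr 130/260 = 50%, 6–11 yr 102/340 = 30%, 12+ yr 176/220 = 80%.
Each respondent's weight = sampled/responded in their class; summing within a class gives n_sampled, so:
  0–5 yr: 260 × 34.3 = 8918
  6–11 yr: 340 × 72.1 = 24514
  12+ yr: 220 × 22.3 = 4906
Adjusted estimate = 38,338 / 820 = 46.7537 → 46.8%.

46.8%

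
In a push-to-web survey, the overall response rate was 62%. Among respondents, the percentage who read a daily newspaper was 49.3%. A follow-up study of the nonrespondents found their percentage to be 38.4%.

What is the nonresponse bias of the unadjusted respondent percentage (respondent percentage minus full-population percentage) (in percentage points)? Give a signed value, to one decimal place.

+4.1 percentage points

Nonresponse fraction = 1 − 0.62 = 0.38.
Bias = (nonresponse fraction) × (respondent percentage − nonrespondent percentage)
     = 0.38 × (49.3 − 38.4) = 0.38 × 10.9 = 4.142.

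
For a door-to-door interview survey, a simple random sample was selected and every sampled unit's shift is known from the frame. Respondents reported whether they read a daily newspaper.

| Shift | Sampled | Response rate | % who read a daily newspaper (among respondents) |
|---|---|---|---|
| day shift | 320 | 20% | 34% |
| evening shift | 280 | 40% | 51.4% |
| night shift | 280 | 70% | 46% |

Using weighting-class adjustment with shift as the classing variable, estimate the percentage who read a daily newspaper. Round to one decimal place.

With weight = n_sampled/n_responded per class, the weighted class total is n_sampled:
  day shift: 320 × 34 = 10,880
  evening shift: 280 × 51.4 = 14,392
  night shift: 280 × 46 = 12,880
Adjusted estimate = 38,152 / 880 = 43.3545 → 43.4%.

43.4%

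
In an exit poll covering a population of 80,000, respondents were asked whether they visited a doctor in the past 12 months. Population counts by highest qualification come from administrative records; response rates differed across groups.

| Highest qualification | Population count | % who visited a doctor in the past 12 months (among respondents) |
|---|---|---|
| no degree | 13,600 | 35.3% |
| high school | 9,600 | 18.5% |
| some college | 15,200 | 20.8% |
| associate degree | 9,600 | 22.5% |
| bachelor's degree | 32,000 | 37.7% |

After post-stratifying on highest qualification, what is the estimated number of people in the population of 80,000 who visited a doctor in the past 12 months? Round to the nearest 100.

Apply each group's respondent rate to its population count:
  no degree: 13,600 × 35.3% = 4800.8
  high school: 9,600 × 18.5% = 1776
  some college: 15,200 × 20.8% = 3161.6
  associate degree: 9,600 × 22.5% = 2160
  bachelor's degree: 32,000 × 37.7% = 12,064
Estimated total = 23962.4 → 24,000.

24,000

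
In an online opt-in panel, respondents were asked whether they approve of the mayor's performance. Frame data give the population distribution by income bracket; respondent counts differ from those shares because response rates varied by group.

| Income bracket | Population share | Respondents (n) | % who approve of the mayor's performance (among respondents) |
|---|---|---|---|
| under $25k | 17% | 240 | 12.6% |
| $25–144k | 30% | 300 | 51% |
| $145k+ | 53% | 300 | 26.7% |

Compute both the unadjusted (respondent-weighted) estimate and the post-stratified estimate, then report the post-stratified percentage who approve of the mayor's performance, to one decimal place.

31.6%

Naive respondent-only estimate (weights = respondent counts):
  (240/840)×12.6 + (300/840)×51 + (300/840)×26.7 = 31.35%
Reweighting by population income bracket shares:
  0.17×12.6 + 0.3×51 + 0.53×26.7 = 31.593%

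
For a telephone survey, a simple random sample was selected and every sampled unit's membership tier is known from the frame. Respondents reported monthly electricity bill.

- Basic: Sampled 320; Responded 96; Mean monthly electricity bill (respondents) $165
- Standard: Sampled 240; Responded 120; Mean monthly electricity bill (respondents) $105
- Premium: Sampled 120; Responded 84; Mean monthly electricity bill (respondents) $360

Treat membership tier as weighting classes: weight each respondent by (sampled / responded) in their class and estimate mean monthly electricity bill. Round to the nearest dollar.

Class response rates: Basic 96/320 = 30%, Standard 120/240 = 50%, Premium 84/120 = 70%.
Weighting each respondent by the inverse class response rate inflates each class back to its sampled size, so the class weight is n_sampled:
  Basic: 320 × 165 = 52,800
  Standard: 240 × 105 = 25,200
  Premium: 120 × 360 = 43,200
Adjusted estimate = 121,200 / 680 = 178.235 → $178.

$178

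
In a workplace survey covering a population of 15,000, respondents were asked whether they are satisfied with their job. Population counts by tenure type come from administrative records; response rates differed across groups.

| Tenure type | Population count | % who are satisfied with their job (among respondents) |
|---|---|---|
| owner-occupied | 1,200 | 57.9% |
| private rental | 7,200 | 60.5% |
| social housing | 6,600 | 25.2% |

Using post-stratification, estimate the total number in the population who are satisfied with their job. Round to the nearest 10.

6,710

Each cell contributes its population count × the respondent rate:
  owner-occupied: 1,200 × 57.9% = 694.8
  private rental: 7,200 × 60.5% = 4356
  social housing: 6,600 × 25.2% = 1663.2
Estimated total = 6714 → 6,710.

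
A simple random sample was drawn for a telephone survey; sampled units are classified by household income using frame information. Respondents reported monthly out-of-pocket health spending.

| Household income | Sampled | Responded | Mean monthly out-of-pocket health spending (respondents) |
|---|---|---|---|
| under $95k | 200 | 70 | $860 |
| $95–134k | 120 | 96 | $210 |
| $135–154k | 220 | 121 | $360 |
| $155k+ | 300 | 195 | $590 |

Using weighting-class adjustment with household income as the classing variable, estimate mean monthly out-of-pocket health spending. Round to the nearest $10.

$540

Class response rates: under $95k 70/200 = 35%, $95–134k 96/120 = 80%, $135–154k 121/220 = 55%, $155k+ 195/300 = 65%.
Inverse-response-rate weighting restores each class to its sampled count, so class totals weight by n_sampled:
  under $95k: 200 × 860 = 172,000
  $95–134k: 120 × 210 = 25,200
  $135–154k: 220 × 360 = 79,200
  $155k+: 300 × 590 = 177,000
Adjusted estimate = 453,400 / 840 = 539.762 → $540.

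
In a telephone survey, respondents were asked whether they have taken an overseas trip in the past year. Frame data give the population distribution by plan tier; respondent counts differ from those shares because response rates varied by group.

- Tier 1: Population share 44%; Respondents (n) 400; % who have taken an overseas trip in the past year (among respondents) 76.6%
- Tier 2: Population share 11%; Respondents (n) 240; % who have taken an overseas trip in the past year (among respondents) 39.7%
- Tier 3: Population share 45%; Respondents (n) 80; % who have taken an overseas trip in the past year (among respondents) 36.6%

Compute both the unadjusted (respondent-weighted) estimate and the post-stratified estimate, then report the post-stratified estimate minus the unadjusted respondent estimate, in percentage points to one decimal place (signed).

-5.3 percentage points

Naive respondent-only estimate (weights = respondent counts):
  (400/720)×76.6 + (240/720)×39.7 + (80/720)×36.6 = 59.8556%
Reweighting by population plan tier shares:
  0.44×76.6 + 0.11×39.7 + 0.45×36.6 = 54.541%
Difference = 54.541 − 59.8556 = -5.3146 pp.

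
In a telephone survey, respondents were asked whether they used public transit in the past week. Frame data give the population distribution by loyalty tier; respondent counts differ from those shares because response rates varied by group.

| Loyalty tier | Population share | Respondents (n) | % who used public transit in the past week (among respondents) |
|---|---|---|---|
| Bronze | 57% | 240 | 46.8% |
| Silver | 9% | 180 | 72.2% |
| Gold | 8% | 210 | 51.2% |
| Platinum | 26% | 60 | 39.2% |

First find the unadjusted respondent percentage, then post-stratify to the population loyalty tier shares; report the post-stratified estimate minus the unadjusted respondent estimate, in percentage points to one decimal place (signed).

Unadjusted (pooled respondent) estimate weights by respondent counts:
  (240/690)×46.8 + (180/690)×72.2 + (210/690)×51.2 + (60/690)×39.2 = 54.1043%
Post-stratified estimate weights by population shares:
  0.57×46.8 + 0.09×72.2 + 0.08×51.2 + 0.26×39.2 = 47.462%
Difference = 47.462 − 54.1043 = -6.6423 pp.

-6.6 percentage points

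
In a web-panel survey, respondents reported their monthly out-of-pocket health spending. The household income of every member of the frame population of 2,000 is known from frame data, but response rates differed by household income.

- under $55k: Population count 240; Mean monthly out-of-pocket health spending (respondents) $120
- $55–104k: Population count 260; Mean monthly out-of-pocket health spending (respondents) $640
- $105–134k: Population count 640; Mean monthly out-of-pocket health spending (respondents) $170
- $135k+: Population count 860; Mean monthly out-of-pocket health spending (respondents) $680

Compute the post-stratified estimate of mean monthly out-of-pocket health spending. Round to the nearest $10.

Each cell contributes population-share × respondent value:
  under $55k: (240/2,000) × 120 = 14.4
  $55–104k: (260/2,000) × 640 = 83.2
  $105–134k: (640/2,000) × 170 = 54.4
  $135k+: (860/2,000) × 680 = 292.4
Post-stratified estimate = 444.4 → $440.

$440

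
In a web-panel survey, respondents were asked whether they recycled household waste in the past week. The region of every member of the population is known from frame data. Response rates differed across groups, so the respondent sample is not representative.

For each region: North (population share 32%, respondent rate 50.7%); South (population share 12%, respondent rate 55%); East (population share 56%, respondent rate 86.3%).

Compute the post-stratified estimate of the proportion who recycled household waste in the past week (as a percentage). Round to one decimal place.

71.2%

Reweight to the known region distribution:
  North: 0.32 × 50.7 = 16.224
  South: 0.12 × 55 = 6.6
  East: 0.56 × 86.3 = 48.328
Post-stratified estimate = 71.152 → 71.2%.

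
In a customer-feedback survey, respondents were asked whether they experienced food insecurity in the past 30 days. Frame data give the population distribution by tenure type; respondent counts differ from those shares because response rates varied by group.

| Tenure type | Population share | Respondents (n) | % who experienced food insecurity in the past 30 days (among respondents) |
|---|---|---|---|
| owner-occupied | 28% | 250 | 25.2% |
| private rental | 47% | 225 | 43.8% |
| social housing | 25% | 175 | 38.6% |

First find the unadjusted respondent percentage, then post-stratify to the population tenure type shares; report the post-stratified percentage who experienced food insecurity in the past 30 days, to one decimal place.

Unadjusted (pooled respondent) estimate weights by respondent counts:
  (250/650)×25.2 + (225/650)×43.8 + (175/650)×38.6 = 35.2462%
Post-stratifying to population shares instead:
  0.28×25.2 + 0.47×43.8 + 0.25×38.6 = 37.292%

37.3%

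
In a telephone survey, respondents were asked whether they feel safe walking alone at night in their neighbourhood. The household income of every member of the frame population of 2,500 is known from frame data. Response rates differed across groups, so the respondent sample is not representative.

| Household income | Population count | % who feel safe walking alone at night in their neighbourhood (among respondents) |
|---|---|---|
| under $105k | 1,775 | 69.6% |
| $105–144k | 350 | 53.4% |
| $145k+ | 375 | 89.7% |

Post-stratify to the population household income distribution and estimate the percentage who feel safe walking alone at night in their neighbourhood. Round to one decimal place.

Reweight to the known household income distribution:
  under $105k: (1,775/2,500) × 69.6 = 49.416
  $105–144k: (350/2,500) × 53.4 = 7.476
  $145k+: (375/2,500) × 89.7 = 13.455
Post-stratified estimate = 70.347 → 70.3%.

70.3%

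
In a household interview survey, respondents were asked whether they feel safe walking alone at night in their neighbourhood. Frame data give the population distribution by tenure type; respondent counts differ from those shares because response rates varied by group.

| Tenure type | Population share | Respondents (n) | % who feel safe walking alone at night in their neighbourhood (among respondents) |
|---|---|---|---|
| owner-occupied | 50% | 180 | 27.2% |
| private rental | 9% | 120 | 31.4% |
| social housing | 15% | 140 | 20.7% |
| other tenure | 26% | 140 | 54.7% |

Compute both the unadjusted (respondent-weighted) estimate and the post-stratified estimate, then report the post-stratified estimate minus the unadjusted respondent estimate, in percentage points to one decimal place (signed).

Unadjusted (pooled respondent) estimate weights by respondent counts:
  (180/580)×27.2 + (120/580)×31.4 + (140/580)×20.7 + (140/580)×54.7 = 33.1379%
Reweighting by population tenure type shares:
  0.5×27.2 + 0.09×31.4 + 0.15×20.7 + 0.26×54.7 = 33.753%
Difference = 33.753 − 33.1379 = 0.6151 pp.

+0.6 percentage points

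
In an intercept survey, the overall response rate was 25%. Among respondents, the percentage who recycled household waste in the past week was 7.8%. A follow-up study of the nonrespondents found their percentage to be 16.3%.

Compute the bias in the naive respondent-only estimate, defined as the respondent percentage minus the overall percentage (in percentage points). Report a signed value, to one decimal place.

-6.4 percentage points

Nonresponse fraction = 1 − 0.25 = 0.75.
Bias = (nonresponse fraction) × (respondent percentage − nonrespondent percentage)
     = 0.75 × (7.8 − 16.3) = 0.75 × -8.5 = -6.375.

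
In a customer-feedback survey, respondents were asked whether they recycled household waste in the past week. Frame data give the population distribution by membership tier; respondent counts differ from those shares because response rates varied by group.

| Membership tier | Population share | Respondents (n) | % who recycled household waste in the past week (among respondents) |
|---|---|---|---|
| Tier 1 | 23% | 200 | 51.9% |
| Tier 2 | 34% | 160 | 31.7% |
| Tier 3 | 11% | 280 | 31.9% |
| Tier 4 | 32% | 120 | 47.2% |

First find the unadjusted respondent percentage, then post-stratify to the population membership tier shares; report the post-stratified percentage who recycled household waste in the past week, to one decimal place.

Without adjustment, the pooled respondent share is:
  (200/760)×51.9 + (160/760)×31.7 + (280/760)×31.9 + (120/760)×47.2 = 39.5368%
Post-stratifying to population shares instead:
  0.23×51.9 + 0.34×31.7 + 0.11×31.9 + 0.32×47.2 = 41.328%

41.3%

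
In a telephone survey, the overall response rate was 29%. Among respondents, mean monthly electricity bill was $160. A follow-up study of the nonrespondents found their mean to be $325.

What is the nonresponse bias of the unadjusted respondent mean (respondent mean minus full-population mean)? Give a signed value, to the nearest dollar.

Nonresponse fraction = 1 − 0.29 = 0.71.
Bias = (nonresponse fraction) × (respondent mean − nonrespondent mean)
     = 0.71 × (160 − 325) = 0.71 × -165 = -117.15.

-$117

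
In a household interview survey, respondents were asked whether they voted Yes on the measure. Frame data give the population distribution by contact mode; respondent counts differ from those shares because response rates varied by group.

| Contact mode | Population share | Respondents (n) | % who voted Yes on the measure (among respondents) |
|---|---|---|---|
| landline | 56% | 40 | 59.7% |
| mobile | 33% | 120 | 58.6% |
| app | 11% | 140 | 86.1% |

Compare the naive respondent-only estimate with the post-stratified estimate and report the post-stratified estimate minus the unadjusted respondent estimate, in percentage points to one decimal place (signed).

Without adjustment, the pooled respondent share is:
  (40/300)×59.7 + (120/300)×58.6 + (140/300)×86.1 = 71.58%
Reweighting by population contact mode shares:
  0.56×59.7 + 0.33×58.6 + 0.11×86.1 = 62.241%
Difference = 62.241 − 71.58 = -9.339 pp.

-9.3 percentage points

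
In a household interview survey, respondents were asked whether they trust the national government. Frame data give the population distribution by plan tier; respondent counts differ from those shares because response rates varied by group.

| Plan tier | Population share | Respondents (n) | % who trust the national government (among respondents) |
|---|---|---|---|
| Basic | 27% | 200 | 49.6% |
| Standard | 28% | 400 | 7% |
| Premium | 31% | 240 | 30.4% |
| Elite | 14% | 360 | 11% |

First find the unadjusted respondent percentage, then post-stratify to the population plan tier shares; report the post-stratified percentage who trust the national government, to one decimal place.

Naive respondent-only estimate (weights = respondent counts):
  (200/1200)×49.6 + (400/1200)×7 + (240/1200)×30.4 + (360/1200)×11 = 19.98%
Reweighting by population plan tier shares:
  0.27×49.6 + 0.28×7 + 0.31×30.4 + 0.14×11 = 26.316%

26.3%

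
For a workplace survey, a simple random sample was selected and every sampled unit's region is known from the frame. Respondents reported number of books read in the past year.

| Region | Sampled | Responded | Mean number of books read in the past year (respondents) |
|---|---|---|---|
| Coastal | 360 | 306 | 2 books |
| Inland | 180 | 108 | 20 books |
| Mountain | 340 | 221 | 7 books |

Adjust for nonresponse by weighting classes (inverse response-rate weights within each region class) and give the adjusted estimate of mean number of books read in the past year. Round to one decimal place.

7.6

Class response rates: Coastal 306/360 = 85%, Inland 108/180 = 60%, Mountain 221/340 = 65%.
With weight = n_sampled/n_responded per class, the weighted class total is n_sampled:
  Coastal: 360 × 2 = 720
  Inland: 180 × 20 = 3600
  Mountain: 340 × 7 = 2380
Adjusted estimate = 6700 / 880 = 7.61364 → 7.6.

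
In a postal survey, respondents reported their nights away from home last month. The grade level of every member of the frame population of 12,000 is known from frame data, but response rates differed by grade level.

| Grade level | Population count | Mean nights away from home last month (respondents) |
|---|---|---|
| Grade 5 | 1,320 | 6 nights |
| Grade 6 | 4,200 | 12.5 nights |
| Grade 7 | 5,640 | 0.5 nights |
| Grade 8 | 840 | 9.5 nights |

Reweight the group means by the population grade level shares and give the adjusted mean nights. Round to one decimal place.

Reweight to the known grade level distribution:
  Grade 5: (1,320/12,000) × 6 = 0.66
  Grade 6: (4,200/12,000) × 12.5 = 4.375
  Grade 7: (5,640/12,000) × 0.5 = 0.235
  Grade 8: (840/12,000) × 9.5 = 0.665
Post-stratified estimate = 5.935 → 5.9.

5.9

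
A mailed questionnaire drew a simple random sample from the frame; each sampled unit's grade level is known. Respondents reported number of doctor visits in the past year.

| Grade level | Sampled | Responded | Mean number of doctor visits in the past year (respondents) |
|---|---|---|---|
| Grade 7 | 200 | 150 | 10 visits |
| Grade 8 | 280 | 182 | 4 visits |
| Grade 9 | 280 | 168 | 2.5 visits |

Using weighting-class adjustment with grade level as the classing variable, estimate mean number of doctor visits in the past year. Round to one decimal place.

5.0

Response rates by class: Grade 7 150/200 = 75%, Grade 8 182/280 = 65%, Grade 9 168/280 = 60%.
With weight = n_sampled/n_responded per class, the weighted class total is n_sampled:
  Grade 7: 200 × 10 = 2000
  Grade 8: 280 × 4 = 1120
  Grade 9: 280 × 2.5 = 700
Adjusted estimate = 3820 / 760 = 5.02632 → 5.0.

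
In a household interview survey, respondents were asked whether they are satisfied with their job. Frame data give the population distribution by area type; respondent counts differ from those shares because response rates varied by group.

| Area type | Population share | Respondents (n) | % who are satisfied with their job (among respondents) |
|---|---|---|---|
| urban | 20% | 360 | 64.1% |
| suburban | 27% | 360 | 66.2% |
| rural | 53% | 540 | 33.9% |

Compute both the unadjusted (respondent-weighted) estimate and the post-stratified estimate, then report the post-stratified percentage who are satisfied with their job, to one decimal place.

48.7%

Without adjustment, the pooled respondent share is:
  (360/1260)×64.1 + (360/1260)×66.2 + (540/1260)×33.9 = 51.7571%
Reweighting by population area type shares:
  0.2×64.1 + 0.27×66.2 + 0.53×33.9 = 48.661%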